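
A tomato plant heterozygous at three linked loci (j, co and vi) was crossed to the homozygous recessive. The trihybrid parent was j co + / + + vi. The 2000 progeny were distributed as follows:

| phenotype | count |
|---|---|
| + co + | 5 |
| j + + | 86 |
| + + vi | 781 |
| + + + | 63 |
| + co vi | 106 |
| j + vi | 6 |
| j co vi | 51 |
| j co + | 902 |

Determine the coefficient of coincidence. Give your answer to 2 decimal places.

0.87

The two rarest classes, + co + and j + vi, are the double crossovers. Comparing them with the parentals, only the j allele has switched, so j is the middle locus and the order is co – j – vi.
co–j: (192 + 11)/2000 = 0.1015; j–vi: (114 + 11)/2000 = 0.0625.
Expected DCO frequency = 0.1015 × 0.0625 ≈ 0.00634; observed = 11/2000 ≈ 0.00550.
Coefficient of coincidence = 0.00550/0.00634 ≈ 0.87.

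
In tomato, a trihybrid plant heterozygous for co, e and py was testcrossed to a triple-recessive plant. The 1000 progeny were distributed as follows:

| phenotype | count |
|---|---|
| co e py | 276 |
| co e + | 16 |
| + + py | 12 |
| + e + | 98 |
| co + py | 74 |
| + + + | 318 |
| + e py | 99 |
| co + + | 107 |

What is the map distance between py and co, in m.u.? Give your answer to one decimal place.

23.4 m.u.

The two most frequent reciprocal classes, co e py and + + +, are the parental types, so the F1 was co e py / + + +.
The two rarest classes, co e + and + + py, are the double crossovers. Comparing them with the parentals, only the py allele has switched, so py is the middle locus and the order is co – py – e.
Crossovers in the co–py interval produce the single-crossover classes + e py and co + + (99 + 107 = 206) plus the double crossovers (28).
RF(co–py) = (206 + 28) / 1000 = 234/1000 = 0.2340 → 23.4 m.u.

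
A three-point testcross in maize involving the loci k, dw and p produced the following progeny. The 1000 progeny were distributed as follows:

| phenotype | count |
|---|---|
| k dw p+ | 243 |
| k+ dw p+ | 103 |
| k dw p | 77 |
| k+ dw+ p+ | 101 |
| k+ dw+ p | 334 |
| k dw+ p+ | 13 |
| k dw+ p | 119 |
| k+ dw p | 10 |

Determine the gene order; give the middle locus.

dw

The two most frequent reciprocal classes, k+ dw+ p and k dw p+, are the parental types, so the F1 was k+ dw+ p / k dw p+.
The two rarest classes, k+ dw p and k dw+ p+, are the double crossovers. Comparing them with the parentals, only the dw allele has switched, so dw is the middle locus and the order is k – dw – p.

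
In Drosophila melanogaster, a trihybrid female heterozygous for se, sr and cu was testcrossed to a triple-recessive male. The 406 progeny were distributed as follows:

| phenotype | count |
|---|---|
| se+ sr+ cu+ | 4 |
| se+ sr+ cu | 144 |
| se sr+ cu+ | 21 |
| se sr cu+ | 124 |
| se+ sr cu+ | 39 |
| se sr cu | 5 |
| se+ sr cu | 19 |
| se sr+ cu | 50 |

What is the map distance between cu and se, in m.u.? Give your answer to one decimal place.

24.1 m.u.

The two most frequent reciprocal classes, se sr cu+ and se+ sr+ cu, are the parental types, so the F1 was se sr cu+ / se+ sr+ cu.
The two rarest classes, se sr cu and se+ sr+ cu+, are the double crossovers. Comparing them with the parentals, only the cu allele has switched, so cu is the middle locus and the order is se – cu – sr.
Crossovers in the se–cu interval produce the single-crossover classes se+ sr cu+ and se sr+ cu (39 + 50 = 89) plus the double crossovers (9).
RF(se–cu) = (89 + 9) / 406 = 98/406 = 0.2414 → 24.1 m.u.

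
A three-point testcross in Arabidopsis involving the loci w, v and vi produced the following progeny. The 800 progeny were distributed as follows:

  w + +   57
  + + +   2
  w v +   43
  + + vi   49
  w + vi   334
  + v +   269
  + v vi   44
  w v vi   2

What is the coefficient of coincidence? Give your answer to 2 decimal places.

The two most frequent reciprocal classes, + v + and w + vi, are the parental types, so the F1 was + v + / w + vi.
The two rarest classes, + + + and w v vi, are the double crossovers. Comparing them with the parentals, only the v allele has switched, so v is the middle locus and the order is w – v – vi.
w–v: (92 + 4)/800 = 0.1200; v–vi: (101 + 4)/800 = 0.1313.
Expected DCO frequency = 0.1200 × 0.1313 ≈ 0.01576; observed = 4/800 ≈ 0.00500.
Coefficient of coincidence = 0.00500/0.01576 ≈ 0.32.

0.32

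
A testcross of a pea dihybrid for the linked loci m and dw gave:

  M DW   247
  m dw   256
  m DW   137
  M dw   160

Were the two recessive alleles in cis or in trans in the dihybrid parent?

The two most frequent classes are M DW (247) and m dw (256); these are the parental (non-recombinant) types.
So the F1 carried M DW on one chromosome and m dw on the other — the recessive alleles are on the same chromosome (cis / coupling).

cis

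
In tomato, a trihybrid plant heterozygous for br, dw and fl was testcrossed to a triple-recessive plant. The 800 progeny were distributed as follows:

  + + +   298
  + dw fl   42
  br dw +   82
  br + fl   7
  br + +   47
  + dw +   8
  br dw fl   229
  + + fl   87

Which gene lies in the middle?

dw

The two most frequent reciprocal classes, br dw fl and + + +, are the parental types, so the F1 was br dw fl / + + +.
The two rarest classes, br + fl and + dw +, are the double crossovers. Comparing them with the parentals, only the dw allele has switched, so dw is the middle locus and the order is br – dw – fl.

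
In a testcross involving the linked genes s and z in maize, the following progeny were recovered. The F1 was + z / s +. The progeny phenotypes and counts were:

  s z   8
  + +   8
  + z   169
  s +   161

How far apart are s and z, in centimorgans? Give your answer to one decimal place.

4.6 centimorgans

The recombinant classes are + + and s z: 8 + 8 = 16.
Recombination frequency = 16/346 = 0.0462 ≈ 4.6%, i.e. 4.6 centimorgans.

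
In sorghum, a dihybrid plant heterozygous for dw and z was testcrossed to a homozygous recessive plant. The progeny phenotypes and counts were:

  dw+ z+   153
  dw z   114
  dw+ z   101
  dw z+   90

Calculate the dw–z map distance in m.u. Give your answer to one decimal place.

The two most frequent classes, dw+ z+ (153) and dw z (114), are the parental types, so the F1 was dw+ z+ / dw z.
The recombinant classes are dw+ z and dw z+: 101 + 90 = 191.
Recombination frequency = 191/458 = 0.4170 ≈ 41.7%, i.e. 41.7 m.u.

41.7 m.u.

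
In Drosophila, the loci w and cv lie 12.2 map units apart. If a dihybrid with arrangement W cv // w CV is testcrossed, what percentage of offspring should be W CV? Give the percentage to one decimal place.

6.1%

A map distance of 12.2 map units corresponds to a recombination frequency of 0.122.
The F1 is W cv / w CV, so W CV is a recombinant gamete class with expected frequency r/2 = 0.122/2 = 0.0610.
That is 0.0610 = 6.1% of the progeny.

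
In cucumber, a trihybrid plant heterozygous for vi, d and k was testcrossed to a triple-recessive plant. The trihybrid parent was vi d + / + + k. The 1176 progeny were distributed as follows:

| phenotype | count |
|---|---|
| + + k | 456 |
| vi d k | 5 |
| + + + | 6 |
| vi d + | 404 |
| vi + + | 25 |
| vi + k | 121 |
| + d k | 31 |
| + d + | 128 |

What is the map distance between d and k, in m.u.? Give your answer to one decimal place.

5.7 m.u.

The two rarest classes, vi d k and + + +, are the double crossovers. Comparing them with the parentals, only the k allele has switched, so k is the middle locus and the order is d – k – vi.
Crossovers in the d–k interval produce the single-crossover classes vi + + and + d k (25 + 31 = 56) plus the double crossovers (11).
RF(d–k) = (56 + 11) / 1176 = 67/1176 = 0.0570 → 5.7 m.u.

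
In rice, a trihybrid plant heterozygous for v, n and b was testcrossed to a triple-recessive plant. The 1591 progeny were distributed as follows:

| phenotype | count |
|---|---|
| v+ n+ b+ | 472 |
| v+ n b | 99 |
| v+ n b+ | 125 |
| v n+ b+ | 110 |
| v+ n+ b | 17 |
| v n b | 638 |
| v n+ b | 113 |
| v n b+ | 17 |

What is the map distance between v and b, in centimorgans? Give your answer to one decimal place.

The two most frequent reciprocal classes, v n b and v+ n+ b+, are the parental types, so the F1 was v n b / v+ n+ b+.
The two rarest classes, v n b+ and v+ n+ b, are the double crossovers. Comparing them with the parentals, only the b allele has switched, so b is the middle locus and the order is n – b – v.
Crossovers in the b–v interval produce the single-crossover classes v+ n b and v n+ b+ (99 + 110 = 209) plus the double crossovers (34).
RF(b–v) = (209 + 34) / 1591 = 243/1591 = 0.1527 → 15.3 centimorgans.

15.3 centimorgans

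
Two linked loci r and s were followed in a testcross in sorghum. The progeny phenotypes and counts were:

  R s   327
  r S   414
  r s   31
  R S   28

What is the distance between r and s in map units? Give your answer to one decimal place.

The two most frequent classes, R s (327) and r S (414), are the parental types, so the F1 was R s / r S.
The recombinant classes are R S and r s: 28 + 31 = 59.
Recombination frequency = 59/800 = 0.0737 ≈ 7.4%, i.e. 7.4 map units.

7.4 map units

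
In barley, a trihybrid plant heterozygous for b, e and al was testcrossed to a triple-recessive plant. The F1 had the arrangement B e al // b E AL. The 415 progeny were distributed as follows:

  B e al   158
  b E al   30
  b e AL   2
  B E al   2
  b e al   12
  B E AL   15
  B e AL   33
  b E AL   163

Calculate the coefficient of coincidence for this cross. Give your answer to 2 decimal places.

The two rarest classes, B E al and b e AL, are the double crossovers. Comparing them with the parentals, only the e allele has switched, so e is the middle locus and the order is b – e – al.
b–e: (27 + 4)/415 = 0.0747; e–al: (63 + 4)/415 = 0.1614.
Expected DCO frequency = 0.0747 × 0.1614 ≈ 0.01206; observed = 4/415 ≈ 0.00964.
Coefficient of coincidence = 0.00964/0.01206 ≈ 0.80.

0.80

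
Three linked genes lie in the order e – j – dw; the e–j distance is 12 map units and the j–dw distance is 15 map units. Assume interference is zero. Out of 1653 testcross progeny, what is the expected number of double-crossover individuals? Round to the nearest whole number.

30

Map distances give recombination frequencies of 0.120 and 0.150 for the two intervals.
With no interference, expected double-crossover frequency = 0.120 × 0.150 = 0.01800.
Expected number = 0.01800 × 1653 = 29.75 ≈ 30.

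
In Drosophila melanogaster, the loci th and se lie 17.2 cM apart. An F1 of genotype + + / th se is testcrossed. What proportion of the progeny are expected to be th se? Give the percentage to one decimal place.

A map distance of 17.2 cM corresponds to a recombination frequency of 0.172.
The F1 is + + / th se, so th se is a parental gamete class with expected frequency (1 − r)/2 = 0.828/2 = 0.4140.
That is 0.4140 = 41.4% of the progeny.

41.4%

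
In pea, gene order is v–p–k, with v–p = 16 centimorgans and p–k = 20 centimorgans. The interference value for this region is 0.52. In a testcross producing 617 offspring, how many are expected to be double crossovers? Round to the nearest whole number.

9

Map distances give recombination frequencies of 0.160 and 0.200 for the two intervals.
With interference 0.52 (so coincidence = 0.48), expected double-crossover frequency = 0.160 × 0.200 × 0.48 = 0.01536.
Expected number = 0.01536 × 617 = 9.48 ≈ 9.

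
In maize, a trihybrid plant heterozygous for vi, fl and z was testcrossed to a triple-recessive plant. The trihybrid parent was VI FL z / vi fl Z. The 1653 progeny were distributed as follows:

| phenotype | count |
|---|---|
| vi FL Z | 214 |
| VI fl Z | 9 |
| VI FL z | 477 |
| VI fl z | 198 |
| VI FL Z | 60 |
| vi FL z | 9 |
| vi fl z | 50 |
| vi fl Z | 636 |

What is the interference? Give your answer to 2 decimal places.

0.46

The two rarest classes, vi FL z and VI fl Z, are the double crossovers. Comparing them with the parentals, only the vi allele has switched, so vi is the middle locus and the order is fl – vi – z.
fl–vi: (412 + 18)/1653 = 0.2601; vi–z: (110 + 18)/1653 = 0.0774.
Expected DCO frequency = 0.2601 × 0.0774 ≈ 0.02013; observed = 18/1653 ≈ 0.01089.
Coefficient of coincidence = 0.01089/0.02013 ≈ 0.54; interference = 1 − 0.54 = 0.46.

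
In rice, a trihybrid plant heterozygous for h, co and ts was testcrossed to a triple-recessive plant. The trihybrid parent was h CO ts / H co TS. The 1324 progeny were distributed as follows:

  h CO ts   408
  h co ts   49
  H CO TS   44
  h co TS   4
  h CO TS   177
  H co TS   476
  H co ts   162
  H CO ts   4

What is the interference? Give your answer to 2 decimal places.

The two rarest classes, H CO ts and h co TS, are the double crossovers. Comparing them with the parentals, only the h allele has switched, so h is the middle locus and the order is co – h – ts.
co–h: (93 + 8)/1324 = 0.0763; h–ts: (339 + 8)/1324 = 0.2621.
Expected DCO frequency = 0.0763 × 0.2621 ≈ 0.02000; observed = 8/1324 ≈ 0.00604.
Coefficient of coincidence = 0.00604/0.02000 ≈ 0.30; interference = 1 − 0.30 = 0.70.

0.70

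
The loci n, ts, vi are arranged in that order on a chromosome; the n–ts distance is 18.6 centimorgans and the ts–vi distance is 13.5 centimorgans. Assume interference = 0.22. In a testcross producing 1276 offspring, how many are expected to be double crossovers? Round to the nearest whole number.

25

Map distances give recombination frequencies of 0.186 and 0.135 for the two intervals.
With interference 0.22 (so coincidence = 0.78), expected double-crossover frequency = 0.186 × 0.135 × 0.78 = 0.01959.
Expected number = 0.01959 × 1276 = 24.99 ≈ 25.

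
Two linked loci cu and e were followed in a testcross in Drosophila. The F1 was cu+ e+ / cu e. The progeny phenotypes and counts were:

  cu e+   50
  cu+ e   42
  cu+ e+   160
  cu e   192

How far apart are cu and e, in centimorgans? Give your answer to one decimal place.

20.7 centimorgans

The recombinant classes are cu+ e and cu e+: 42 + 50 = 92.
Recombination frequency = 92/444 = 0.2072 ≈ 20.7%, i.e. 20.7 centimorgans.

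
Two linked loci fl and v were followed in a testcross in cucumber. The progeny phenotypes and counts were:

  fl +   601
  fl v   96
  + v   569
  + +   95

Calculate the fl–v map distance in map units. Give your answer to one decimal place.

14.0 map units

The two most frequent classes, + v (569) and fl + (601), are the parental types, so the F1 was + v / fl +.
The recombinant classes are + + and fl v: 95 + 96 = 191.
Recombination frequency = 191/1361 = 0.1403 ≈ 14.0%, i.e. 14.0 map units.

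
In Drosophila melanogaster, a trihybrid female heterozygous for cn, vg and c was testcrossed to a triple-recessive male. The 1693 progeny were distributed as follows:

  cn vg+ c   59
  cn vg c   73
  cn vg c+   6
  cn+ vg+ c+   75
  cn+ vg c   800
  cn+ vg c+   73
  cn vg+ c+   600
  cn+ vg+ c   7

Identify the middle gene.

The two most frequent reciprocal classes, cn vg+ c+ and cn+ vg c, are the parental types, so the F1 was cn vg+ c+ / cn+ vg c.
The two rarest classes, cn vg c+ and cn+ vg+ c, are the double crossovers. Comparing them with the parentals, only the vg allele has switched, so vg is the middle locus and the order is c – vg – cn.

vg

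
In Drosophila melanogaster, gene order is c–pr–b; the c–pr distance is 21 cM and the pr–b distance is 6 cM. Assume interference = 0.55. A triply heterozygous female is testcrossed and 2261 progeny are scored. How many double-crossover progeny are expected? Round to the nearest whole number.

Map distances give recombination frequencies of 0.210 and 0.060 for the two intervals.
With interference 0.55 (so coincidence = 0.45), expected double-crossover frequency = 0.210 × 0.060 × 0.45 = 0.00567.
Expected number = 0.00567 × 2261 = 12.82 ≈ 13.

13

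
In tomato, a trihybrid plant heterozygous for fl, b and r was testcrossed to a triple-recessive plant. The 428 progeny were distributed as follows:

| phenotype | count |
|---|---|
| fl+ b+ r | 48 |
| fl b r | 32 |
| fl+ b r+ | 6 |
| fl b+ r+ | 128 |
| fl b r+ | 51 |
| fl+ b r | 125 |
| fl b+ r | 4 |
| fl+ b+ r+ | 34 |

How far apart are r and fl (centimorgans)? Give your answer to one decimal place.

The two most frequent reciprocal classes, fl b+ r+ and fl+ b r, are the parental types, so the F1 was fl b+ r+ / fl+ b r.
The two rarest classes, fl b+ r and fl+ b r+, are the double crossovers. Comparing them with the parentals, only the r allele has switched, so r is the middle locus and the order is fl – r – b.
Crossovers in the fl–r interval produce the single-crossover classes fl+ b+ r+ and fl b r (34 + 32 = 66) plus the double crossovers (10).
RF(fl–r) = (66 + 10) / 428 = 76/428 = 0.1776 → 17.8 centimorgans.

17.8 centimorgans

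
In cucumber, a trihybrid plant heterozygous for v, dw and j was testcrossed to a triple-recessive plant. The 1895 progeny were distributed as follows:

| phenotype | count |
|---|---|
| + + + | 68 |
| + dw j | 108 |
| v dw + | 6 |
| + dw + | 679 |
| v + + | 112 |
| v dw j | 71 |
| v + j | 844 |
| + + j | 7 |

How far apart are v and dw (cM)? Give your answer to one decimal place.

8.0 cM

The two most frequent reciprocal classes, + dw + and v + j, are the parental types, so the F1 was + dw + / v + j.
The two rarest classes, v dw + and + + j, are the double crossovers. Comparing them with the parentals, only the v allele has switched, so v is the middle locus and the order is j – v – dw.
Crossovers in the v–dw interval produce the single-crossover classes + + + and v dw j (68 + 71 = 139) plus the double crossovers (13).
RF(v–dw) = (139 + 13) / 1895 = 152/1895 = 0.0802 → 8.0 cM.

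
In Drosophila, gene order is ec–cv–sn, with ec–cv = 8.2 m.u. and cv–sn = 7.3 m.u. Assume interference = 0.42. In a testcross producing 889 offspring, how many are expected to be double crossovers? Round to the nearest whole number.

Map distances give recombination frequencies of 0.082 and 0.073 for the two intervals.
With interference 0.42 (so coincidence = 0.58), expected double-crossover frequency = 0.082 × 0.073 × 0.58 = 0.00347.
Expected number = 0.00347 × 889 = 3.09 ≈ 3.

3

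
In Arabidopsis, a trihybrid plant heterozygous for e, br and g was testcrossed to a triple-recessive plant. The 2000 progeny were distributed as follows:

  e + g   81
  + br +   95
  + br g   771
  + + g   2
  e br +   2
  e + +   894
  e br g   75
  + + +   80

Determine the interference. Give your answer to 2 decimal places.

0.72

The two most frequent reciprocal classes, + br g and e + +, are the parental types, so the F1 was + br g / e + +.
The two rarest classes, + + g and e br +, are the double crossovers. Comparing them with the parentals, only the br allele has switched, so br is the middle locus and the order is e – br – g.
e–br: (155 + 4)/2000 = 0.0795; br–g: (176 + 4)/2000 = 0.0900.
Expected DCO frequency = 0.0795 × 0.0900 ≈ 0.00715; observed = 4/2000 ≈ 0.00200.
Coefficient of coincidence = 0.00200/0.00715 ≈ 0.28; interference = 1 − 0.28 = 0.72.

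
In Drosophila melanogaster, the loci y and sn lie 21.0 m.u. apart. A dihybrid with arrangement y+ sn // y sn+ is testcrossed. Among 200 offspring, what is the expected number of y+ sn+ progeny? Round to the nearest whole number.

A map distance of 21.0 m.u. corresponds to a recombination frequency of 0.210.
The F1 is y+ sn / y sn+, so y+ sn+ is a recombinant gamete class with expected frequency r/2 = 0.210/2 = 0.1050.
Expected number = 0.1050 × 200 = 21.00 ≈ 21.

21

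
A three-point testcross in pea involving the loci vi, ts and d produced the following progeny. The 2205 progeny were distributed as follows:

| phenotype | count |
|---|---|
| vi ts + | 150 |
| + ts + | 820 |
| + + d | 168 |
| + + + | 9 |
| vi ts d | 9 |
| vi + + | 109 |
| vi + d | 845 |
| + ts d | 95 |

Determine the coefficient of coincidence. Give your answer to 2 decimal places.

0.53

The two most frequent reciprocal classes, + ts + and vi + d, are the parental types, so the F1 was + ts + / vi + d.
The two rarest classes, + + + and vi ts d, are the double crossovers. Comparing them with the parentals, only the ts allele has switched, so ts is the middle locus and the order is vi – ts – d.
vi–ts: (318 + 18)/2205 = 0.1524; ts–d: (204 + 18)/2205 = 0.1007.
Expected DCO frequency = 0.1524 × 0.1007 ≈ 0.01535; observed = 18/2205 ≈ 0.00816.
Coefficient of coincidence = 0.00816/0.01535 ≈ 0.53.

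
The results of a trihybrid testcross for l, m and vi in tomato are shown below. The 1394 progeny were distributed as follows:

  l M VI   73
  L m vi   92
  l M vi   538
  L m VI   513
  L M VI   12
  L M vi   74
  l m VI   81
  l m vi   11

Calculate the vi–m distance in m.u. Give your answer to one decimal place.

The two most frequent reciprocal classes, l M vi and L m VI, are the parental types, so the F1 was l M vi / L m VI.
The two rarest classes, l m vi and L M VI, are the double crossovers. Comparing them with the parentals, only the m allele has switched, so m is the middle locus and the order is vi – m – l.
Crossovers in the vi–m interval produce the single-crossover classes l M VI and L m vi (73 + 92 = 165) plus the double crossovers (23).
RF(vi–m) = (165 + 23) / 1394 = 188/1394 = 0.1349 → 13.5 m.u.

13.5 m.u.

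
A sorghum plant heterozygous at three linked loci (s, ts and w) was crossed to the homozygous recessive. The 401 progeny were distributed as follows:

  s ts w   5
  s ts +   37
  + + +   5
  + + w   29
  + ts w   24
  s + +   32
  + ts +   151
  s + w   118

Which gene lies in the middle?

The two most frequent reciprocal classes, s + w and + ts +, are the parental types, so the F1 was s + w / + ts +.
The two rarest classes, s ts w and + + +, are the double crossovers. Comparing them with the parentals, only the ts allele has switched, so ts is the middle locus and the order is s – ts – w.

ts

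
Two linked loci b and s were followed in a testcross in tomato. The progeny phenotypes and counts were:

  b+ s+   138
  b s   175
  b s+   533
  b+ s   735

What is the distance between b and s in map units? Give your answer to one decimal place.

The two most frequent classes, b+ s (735) and b s+ (533), are the parental types, so the F1 was b+ s / b s+.
The recombinant classes are b+ s+ and b s: 138 + 175 = 313.
Recombination frequency = 313/1581 = 0.1980 ≈ 19.8%, i.e. 19.8 map units.

19.8 map units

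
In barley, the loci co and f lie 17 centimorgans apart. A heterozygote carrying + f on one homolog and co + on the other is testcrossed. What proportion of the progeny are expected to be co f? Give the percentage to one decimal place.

A map distance of 17 centimorgans corresponds to a recombination frequency of 0.170.
The F1 is + f / co +, so co f is a recombinant gamete class with expected frequency r/2 = 0.170/2 = 0.0850.
That is 0.0850 = 8.5% of the progeny.

8.5%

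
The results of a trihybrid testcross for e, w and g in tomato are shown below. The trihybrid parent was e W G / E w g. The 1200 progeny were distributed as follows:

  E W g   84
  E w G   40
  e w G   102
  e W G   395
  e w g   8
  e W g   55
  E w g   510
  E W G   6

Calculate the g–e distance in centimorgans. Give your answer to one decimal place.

9.1 centimorgans

The two rarest classes, E W G and e w g, are the double crossovers. Comparing them with the parentals, only the e allele has switched, so e is the middle locus and the order is w – e – g.
Crossovers in the e–g interval produce the single-crossover classes e W g and E w G (55 + 40 = 95) plus the double crossovers (14).
RF(e–g) = (95 + 14) / 1200 = 109/1200 = 0.0908 → 9.1 centimorgans.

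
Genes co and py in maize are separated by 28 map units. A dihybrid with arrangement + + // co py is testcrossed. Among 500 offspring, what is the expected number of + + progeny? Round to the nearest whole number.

180

A map distance of 28 map units corresponds to a recombination frequency of 0.280.
The F1 is + + / co py, so + + is a parental gamete class with expected frequency (1 − r)/2 = 0.720/2 = 0.3600.
Expected number = 0.3600 × 500 = 180.00 ≈ 180.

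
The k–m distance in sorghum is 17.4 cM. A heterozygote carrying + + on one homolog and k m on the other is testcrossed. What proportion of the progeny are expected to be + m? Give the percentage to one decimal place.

A map distance of 17.4 cM corresponds to a recombination frequency of 0.174.
The F1 is + + / k m, so + m is a recombinant gamete class with expected frequency r/2 = 0.174/2 = 0.0870.
That is 0.0870 = 8.7% of the progeny.

8.7%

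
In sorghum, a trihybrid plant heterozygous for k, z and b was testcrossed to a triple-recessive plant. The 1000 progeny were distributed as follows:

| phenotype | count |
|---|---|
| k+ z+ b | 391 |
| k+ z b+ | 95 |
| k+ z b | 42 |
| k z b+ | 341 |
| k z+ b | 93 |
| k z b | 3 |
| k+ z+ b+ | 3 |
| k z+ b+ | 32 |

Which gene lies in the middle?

b

The two most frequent reciprocal classes, k z b+ and k+ z+ b, are the parental types, so the F1 was k z b+ / k+ z+ b.
The two rarest classes, k z b and k+ z+ b+, are the double crossovers. Comparing them with the parentals, only the b allele has switched, so b is the middle locus and the order is z – b – k.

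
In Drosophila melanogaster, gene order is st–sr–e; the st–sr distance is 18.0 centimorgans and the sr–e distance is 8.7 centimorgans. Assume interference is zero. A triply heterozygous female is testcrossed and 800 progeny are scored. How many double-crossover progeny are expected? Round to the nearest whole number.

Map distances give recombination frequencies of 0.180 and 0.087 for the two intervals.
With no interference, expected double-crossover frequency = 0.180 × 0.087 = 0.01566.
Expected number = 0.01566 × 800 = 12.53 ≈ 13.

13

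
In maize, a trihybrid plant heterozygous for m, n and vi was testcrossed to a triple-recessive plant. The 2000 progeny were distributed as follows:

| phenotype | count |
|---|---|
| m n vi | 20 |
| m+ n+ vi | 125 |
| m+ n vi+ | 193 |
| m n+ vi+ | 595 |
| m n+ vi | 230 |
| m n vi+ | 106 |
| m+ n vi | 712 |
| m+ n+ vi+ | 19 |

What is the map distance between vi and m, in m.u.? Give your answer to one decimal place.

23.1 m.u.

The two most frequent reciprocal classes, m n+ vi+ and m+ n vi, are the parental types, so the F1 was m n+ vi+ / m+ n vi.
The two rarest classes, m+ n+ vi+ and m n vi, are the double crossovers. Comparing them with the parentals, only the m allele has switched, so m is the middle locus and the order is n – m – vi.
Crossovers in the m–vi interval produce the single-crossover classes m n+ vi and m+ n vi+ (230 + 193 = 423) plus the double crossovers (39).
RF(m–vi) = (423 + 39) / 2000 = 462/2000 = 0.2310 → 23.1 m.u.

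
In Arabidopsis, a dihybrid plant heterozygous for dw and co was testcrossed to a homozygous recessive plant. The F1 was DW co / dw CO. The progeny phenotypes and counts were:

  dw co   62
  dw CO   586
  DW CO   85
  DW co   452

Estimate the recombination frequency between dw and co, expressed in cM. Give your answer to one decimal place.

The recombinant classes are DW CO and dw co: 85 + 62 = 147.
Recombination frequency = 147/1185 = 0.1241 ≈ 12.4%, i.e. 12.4 cM.

12.4 cM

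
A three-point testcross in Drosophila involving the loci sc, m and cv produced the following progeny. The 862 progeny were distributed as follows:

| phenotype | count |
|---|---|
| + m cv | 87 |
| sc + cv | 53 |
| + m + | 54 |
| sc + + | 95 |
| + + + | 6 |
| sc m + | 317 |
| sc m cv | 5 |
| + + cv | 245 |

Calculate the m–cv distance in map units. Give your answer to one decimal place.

22.4 map units

The two most frequent reciprocal classes, sc m + and + + cv, are the parental types, so the F1 was sc m + / + + cv.
The two rarest classes, sc m cv and + + +, are the double crossovers. Comparing them with the parentals, only the cv allele has switched, so cv is the middle locus and the order is sc – cv – m.
Crossovers in the cv–m interval produce the single-crossover classes sc + + and + m cv (95 + 87 = 182) plus the double crossovers (11).
RF(cv–m) = (182 + 11) / 862 = 193/862 = 0.2239 → 22.4 map units.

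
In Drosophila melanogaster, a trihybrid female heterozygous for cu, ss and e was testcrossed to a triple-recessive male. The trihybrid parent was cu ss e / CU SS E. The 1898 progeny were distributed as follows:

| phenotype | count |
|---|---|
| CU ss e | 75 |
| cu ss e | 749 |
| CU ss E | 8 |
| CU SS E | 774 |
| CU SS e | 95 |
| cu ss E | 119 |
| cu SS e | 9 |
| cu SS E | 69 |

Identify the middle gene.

ss

The two rarest classes, cu SS e and CU ss E, are the double crossovers. Comparing them with the parentals, only the ss allele has switched, so ss is the middle locus and the order is e – ss – cu.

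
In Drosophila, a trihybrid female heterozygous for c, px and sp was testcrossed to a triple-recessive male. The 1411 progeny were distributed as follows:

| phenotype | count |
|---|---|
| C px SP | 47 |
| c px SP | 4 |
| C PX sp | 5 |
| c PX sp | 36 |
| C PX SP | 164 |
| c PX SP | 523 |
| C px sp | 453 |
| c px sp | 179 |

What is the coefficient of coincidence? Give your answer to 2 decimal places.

The two most frequent reciprocal classes, c PX SP and C px sp, are the parental types, so the F1 was c PX SP / C px sp.
The two rarest classes, c px SP and C PX sp, are the double crossovers. Comparing them with the parentals, only the px allele has switched, so px is the middle locus and the order is sp – px – c.
sp–px: (83 + 9)/1411 = 0.0652; px–c: (343 + 9)/1411 = 0.2495.
Expected DCO frequency = 0.0652 × 0.2495 ≈ 0.01627; observed = 9/1411 ≈ 0.00638.
Coefficient of coincidence = 0.00638/0.01627 ≈ 0.39.

0.39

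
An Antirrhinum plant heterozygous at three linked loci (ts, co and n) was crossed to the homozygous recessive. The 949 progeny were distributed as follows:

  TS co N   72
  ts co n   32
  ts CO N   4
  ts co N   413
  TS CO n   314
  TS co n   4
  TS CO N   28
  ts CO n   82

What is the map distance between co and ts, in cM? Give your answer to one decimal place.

17.1 cM

The two most frequent reciprocal classes, TS CO n and ts co N, are the parental types, so the F1 was TS CO n / ts co N.
The two rarest classes, TS co n and ts CO N, are the double crossovers. Comparing them with the parentals, only the co allele has switched, so co is the middle locus and the order is ts – co – n.
Crossovers in the ts–co interval produce the single-crossover classes ts CO n and TS co N (82 + 72 = 154) plus the double crossovers (8).
RF(ts–co) = (154 + 8) / 949 = 162/949 = 0.1707 → 17.1 cM.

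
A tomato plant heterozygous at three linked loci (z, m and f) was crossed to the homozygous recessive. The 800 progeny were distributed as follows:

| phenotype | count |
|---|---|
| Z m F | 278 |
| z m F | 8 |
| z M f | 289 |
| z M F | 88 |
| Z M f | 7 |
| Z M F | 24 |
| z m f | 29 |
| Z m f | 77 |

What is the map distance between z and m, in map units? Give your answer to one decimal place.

The two most frequent reciprocal classes, z M f and Z m F, are the parental types, so the F1 was z M f / Z m F.
The two rarest classes, Z M f and z m F, are the double crossovers. Comparing them with the parentals, only the z allele has switched, so z is the middle locus and the order is m – z – f.
Crossovers in the m–z interval produce the single-crossover classes z m f and Z M F (29 + 24 = 53) plus the double crossovers (15).
RF(m–z) = (53 + 15) / 800 = 68/800 = 0.0850 → 8.5 map units.

8.5 map units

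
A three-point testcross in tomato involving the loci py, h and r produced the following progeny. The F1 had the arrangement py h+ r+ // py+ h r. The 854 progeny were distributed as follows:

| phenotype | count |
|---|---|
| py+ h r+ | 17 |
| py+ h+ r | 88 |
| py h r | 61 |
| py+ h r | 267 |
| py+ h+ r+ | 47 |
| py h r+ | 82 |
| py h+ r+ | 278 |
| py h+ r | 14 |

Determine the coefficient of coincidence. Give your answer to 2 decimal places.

The two rarest classes, py h+ r and py+ h r+, are the double crossovers. Comparing them with the parentals, only the r allele has switched, so r is the middle locus and the order is h – r – py.
h–r: (170 + 31)/854 = 0.2354; r–py: (108 + 31)/854 = 0.1628.
Expected DCO frequency = 0.2354 × 0.1628 ≈ 0.03832; observed = 31/854 ≈ 0.03630.
Coefficient of coincidence = 0.03630/0.03832 ≈ 0.95.

0.95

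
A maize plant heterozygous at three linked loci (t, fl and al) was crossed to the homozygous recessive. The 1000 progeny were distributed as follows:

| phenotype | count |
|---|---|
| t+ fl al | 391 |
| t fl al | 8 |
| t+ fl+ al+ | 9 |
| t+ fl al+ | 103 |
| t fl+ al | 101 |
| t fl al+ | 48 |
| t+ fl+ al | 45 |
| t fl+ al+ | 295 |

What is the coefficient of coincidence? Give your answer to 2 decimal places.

The two most frequent reciprocal classes, t+ fl al and t fl+ al+, are the parental types, so the F1 was t+ fl al / t fl+ al+.
The two rarest classes, t fl al and t+ fl+ al+, are the double crossovers. Comparing them with the parentals, only the t allele has switched, so t is the middle locus and the order is fl – t – al.
fl–t: (93 + 17)/1000 = 0.1100; t–al: (204 + 17)/1000 = 0.2210.
Expected DCO frequency = 0.1100 × 0.2210 ≈ 0.02431; observed = 17/1000 ≈ 0.01700.
Coefficient of coincidence = 0.01700/0.02431 ≈ 0.70.

0.70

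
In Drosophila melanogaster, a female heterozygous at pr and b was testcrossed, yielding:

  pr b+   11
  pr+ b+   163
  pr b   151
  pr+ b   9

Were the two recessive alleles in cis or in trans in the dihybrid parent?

The two most frequent classes are pr+ b+ (163) and pr b (151); these are the parental (non-recombinant) types.
So the F1 carried pr+ b+ on one chromosome and pr b on the other — the recessive alleles are on the same chromosome (cis / coupling).

cis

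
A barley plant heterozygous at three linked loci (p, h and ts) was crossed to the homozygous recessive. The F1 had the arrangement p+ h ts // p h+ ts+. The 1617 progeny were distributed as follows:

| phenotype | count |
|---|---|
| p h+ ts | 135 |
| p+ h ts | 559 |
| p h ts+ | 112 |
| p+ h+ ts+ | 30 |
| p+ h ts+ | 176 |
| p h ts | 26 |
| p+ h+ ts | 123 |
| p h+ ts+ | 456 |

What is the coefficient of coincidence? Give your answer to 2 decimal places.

0.85

The two rarest classes, p h ts and p+ h+ ts+, are the double crossovers. Comparing them with the parentals, only the p allele has switched, so p is the middle locus and the order is h – p – ts.
h–p: (235 + 56)/1617 = 0.1800; p–ts: (311 + 56)/1617 = 0.2270.
Expected DCO frequency = 0.1800 × 0.2270 ≈ 0.04086; observed = 56/1617 ≈ 0.03463.
Coefficient of coincidence = 0.03463/0.04086 ≈ 0.85.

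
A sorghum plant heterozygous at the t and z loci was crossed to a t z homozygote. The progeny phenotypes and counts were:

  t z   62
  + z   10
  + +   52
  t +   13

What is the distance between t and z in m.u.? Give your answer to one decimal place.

16.8 m.u.

The two most frequent classes, + + (52) and t z (62), are the parental types, so the F1 was + + / t z.
The recombinant classes are + z and t +: 10 + 13 = 23.
Recombination frequency = 23/137 = 0.1679 ≈ 16.8%, i.e. 16.8 m.u.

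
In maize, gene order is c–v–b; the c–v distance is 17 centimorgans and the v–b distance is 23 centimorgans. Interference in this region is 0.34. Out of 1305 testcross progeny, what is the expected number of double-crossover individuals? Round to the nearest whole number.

34

Map distances give recombination frequencies of 0.170 and 0.230 for the two intervals.
With interference 0.34 (so coincidence = 0.66), expected double-crossover frequency = 0.170 × 0.230 × 0.66 = 0.02581.
Expected number = 0.02581 × 1305 = 33.68 ≈ 34.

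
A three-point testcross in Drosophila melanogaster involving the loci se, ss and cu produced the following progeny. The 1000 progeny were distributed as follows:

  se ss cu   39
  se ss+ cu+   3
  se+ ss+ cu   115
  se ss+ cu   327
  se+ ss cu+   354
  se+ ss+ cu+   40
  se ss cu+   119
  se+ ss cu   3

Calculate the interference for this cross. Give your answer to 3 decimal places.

0.706

The two most frequent reciprocal classes, se+ ss cu+ and se ss+ cu, are the parental types, so the F1 was se+ ss cu+ / se ss+ cu.
The two rarest classes, se+ ss cu and se ss+ cu+, are the double crossovers. Comparing them with the parentals, only the cu allele has switched, so cu is the middle locus and the order is se – cu – ss.
se–cu: (234 + 6)/1000 = 0.2400; cu–ss: (79 + 6)/1000 = 0.0850.
Expected DCO frequency = 0.2400 × 0.0850 ≈ 0.02040; observed = 6/1000 ≈ 0.00600.
Coefficient of coincidence = 0.00600/0.02040 ≈ 0.294; interference = 1 − 0.294 = 0.706.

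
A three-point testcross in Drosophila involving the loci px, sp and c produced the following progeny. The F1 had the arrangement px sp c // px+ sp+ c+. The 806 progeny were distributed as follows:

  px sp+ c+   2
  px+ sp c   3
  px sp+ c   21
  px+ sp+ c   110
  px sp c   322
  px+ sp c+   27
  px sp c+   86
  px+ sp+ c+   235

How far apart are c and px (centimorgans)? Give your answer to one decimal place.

The two rarest classes, px+ sp c and px sp+ c+, are the double crossovers. Comparing them with the parentals, only the px allele has switched, so px is the middle locus and the order is sp – px – c.
Crossovers in the px–c interval produce the single-crossover classes px sp c+ and px+ sp+ c (86 + 110 = 196) plus the double crossovers (5).
RF(px–c) = (196 + 5) / 806 = 201/806 = 0.2494 → 24.9 centimorgans.

24.9 centimorgans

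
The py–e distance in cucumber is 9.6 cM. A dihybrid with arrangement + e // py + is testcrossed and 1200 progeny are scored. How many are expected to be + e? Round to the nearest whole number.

542

A map distance of 9.6 cM corresponds to a recombination frequency of 0.096.
The F1 is + e / py +, so + e is a parental gamete class with expected frequency (1 − r)/2 = 0.904/2 = 0.4520.
Expected number = 0.4520 × 1200 = 542.40 ≈ 542.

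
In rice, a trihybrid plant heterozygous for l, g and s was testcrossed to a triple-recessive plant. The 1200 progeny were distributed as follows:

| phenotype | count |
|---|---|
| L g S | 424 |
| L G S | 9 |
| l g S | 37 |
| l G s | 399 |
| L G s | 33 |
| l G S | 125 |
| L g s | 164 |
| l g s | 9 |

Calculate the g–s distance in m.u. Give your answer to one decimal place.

25.6 m.u.

The two most frequent reciprocal classes, L g S and l G s, are the parental types, so the F1 was L g S / l G s.
The two rarest classes, L G S and l g s, are the double crossovers. Comparing them with the parentals, only the g allele has switched, so g is the middle locus and the order is l – g – s.
Crossovers in the g–s interval produce the single-crossover classes L g s and l G S (164 + 125 = 289) plus the double crossovers (18).
RF(g–s) = (289 + 18) / 1200 = 307/1200 = 0.2558 → 25.6 m.u.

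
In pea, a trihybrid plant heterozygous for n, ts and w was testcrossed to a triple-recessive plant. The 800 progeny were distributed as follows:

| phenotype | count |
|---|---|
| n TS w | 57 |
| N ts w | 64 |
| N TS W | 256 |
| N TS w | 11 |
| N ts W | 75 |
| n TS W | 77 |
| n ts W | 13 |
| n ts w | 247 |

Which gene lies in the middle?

The two most frequent reciprocal classes, n ts w and N TS W, are the parental types, so the F1 was n ts w / N TS W.
The two rarest classes, n ts W and N TS w, are the double crossovers. Comparing them with the parentals, only the w allele has switched, so w is the middle locus and the order is ts – w – n.

w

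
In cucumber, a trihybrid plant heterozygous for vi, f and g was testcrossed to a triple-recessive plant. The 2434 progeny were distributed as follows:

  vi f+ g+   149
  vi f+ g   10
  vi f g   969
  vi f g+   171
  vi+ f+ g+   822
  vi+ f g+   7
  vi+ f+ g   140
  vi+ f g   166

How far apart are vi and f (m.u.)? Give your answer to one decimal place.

13.6 m.u.

The two most frequent reciprocal classes, vi f g and vi+ f+ g+, are the parental types, so the F1 was vi f g / vi+ f+ g+.
The two rarest classes, vi f+ g and vi+ f g+, are the double crossovers. Comparing them with the parentals, only the f allele has switched, so f is the middle locus and the order is g – f – vi.
Crossovers in the f–vi interval produce the single-crossover classes vi+ f g and vi f+ g+ (166 + 149 = 315) plus the double crossovers (17).
RF(f–vi) = (315 + 17) / 2434 = 332/2434 = 0.1364 → 13.6 m.u.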